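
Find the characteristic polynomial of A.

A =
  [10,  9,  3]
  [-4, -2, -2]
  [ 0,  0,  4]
x^3 - 12*x^2 + 48*x - 64

Expanding det(x·I − A) (e.g. by cofactor expansion or by noting that A is similar to its Jordan form J, which has the same characteristic polynomial as A) gives
  χ_A(x) = x^3 - 12*x^2 + 48*x - 64
which factors as (x - 4)^3. The eigenvalues (with algebraic multiplicities) are λ = 4 with multiplicity 3.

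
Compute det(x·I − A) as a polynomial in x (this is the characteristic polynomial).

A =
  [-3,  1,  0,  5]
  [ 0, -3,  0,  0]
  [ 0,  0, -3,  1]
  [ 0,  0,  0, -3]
x^4 + 12*x^3 + 54*x^2 + 108*x + 81

Expanding det(x·I − A) (e.g. by cofactor expansion or by noting that A is similar to its Jordan form J, which has the same characteristic polynomial as A) gives
  χ_A(x) = x^4 + 12*x^3 + 54*x^2 + 108*x + 81
which factors as (x + 3)^4. The eigenvalues (with algebraic multiplicities) are λ = -3 with multiplicity 4.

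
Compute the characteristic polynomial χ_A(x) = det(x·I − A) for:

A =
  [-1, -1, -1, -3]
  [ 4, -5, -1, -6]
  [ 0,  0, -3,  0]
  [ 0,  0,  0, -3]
x^4 + 12*x^3 + 54*x^2 + 108*x + 81

Expanding det(x·I − A) (e.g. by cofactor expansion or by noting that A is similar to its Jordan form J, which has the same characteristic polynomial as A) gives
  χ_A(x) = x^4 + 12*x^3 + 54*x^2 + 108*x + 81
which factors as (x + 3)^4. The eigenvalues (with algebraic multiplicities) are λ = -3 with multiplicity 4.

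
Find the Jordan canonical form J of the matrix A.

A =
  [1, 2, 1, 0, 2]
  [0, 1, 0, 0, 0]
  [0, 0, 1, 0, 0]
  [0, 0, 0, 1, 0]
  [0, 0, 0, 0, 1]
J_2(1) ⊕ J_1(1) ⊕ J_1(1) ⊕ J_1(1)

The characteristic polynomial is
  det(x·I − A) = x^5 - 5*x^4 + 10*x^3 - 10*x^2 + 5*x - 1 = (x - 1)^5

Eigenvalues and multiplicities (the geometric multiplicity of λ is n − rank(A − λI), which equals the number of Jordan blocks for λ):
  λ = 1: algebraic multiplicity = 5, geometric multiplicity = 4

Determining the block sizes for each eigenvalue:
  λ = 1: 4 blocks summing to 5 forces exactly one block of size 2 and the rest size 1 → block sizes [2, 1, 1, 1]

Assembling the blocks gives a Jordan form
J =
  [1, 1, 0, 0, 0]
  [0, 1, 0, 0, 0]
  [0, 0, 1, 0, 0]
  [0, 0, 0, 1, 0]
  [0, 0, 0, 0, 1]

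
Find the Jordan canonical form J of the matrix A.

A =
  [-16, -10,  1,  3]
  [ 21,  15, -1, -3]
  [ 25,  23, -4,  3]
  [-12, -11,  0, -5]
J_3(-5) ⊕ J_1(5)

The characteristic polynomial is
  det(x·I − A) = x^4 + 10*x^3 - 250*x - 625 = (x - 5)*(x + 5)^3

Eigenvalues and multiplicities (the geometric multiplicity of λ is n − rank(A − λI), which equals the number of Jordan blocks for λ):
  λ = -5: algebraic multiplicity = 3, geometric multiplicity = 1
  λ = 5: algebraic multiplicity = 1, geometric multiplicity = 1

Determining the block sizes for each eigenvalue:
  λ = -5: one block (gm = 1), so the single block has size am = 3 → block sizes [3]
  λ = 5: one block (gm = 1), so the single block has size am = 1 → block sizes [1]

Assembling the blocks gives a Jordan form
J =
  [-5,  1,  0, 0]
  [ 0, -5,  1, 0]
  [ 0,  0, -5, 0]
  [ 0,  0,  0, 5]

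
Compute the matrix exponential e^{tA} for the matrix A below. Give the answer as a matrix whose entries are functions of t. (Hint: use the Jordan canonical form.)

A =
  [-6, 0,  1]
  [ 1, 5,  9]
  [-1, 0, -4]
e^{tA} =
  [-t*exp(-5*t) + exp(-5*t), 0, t*exp(-5*t)]
  [t*exp(-5*t), exp(5*t), -t*exp(-5*t) + exp(5*t) - exp(-5*t)]
  [-t*exp(-5*t), 0, t*exp(-5*t) + exp(-5*t)]

Strategy: write A = P · J · P⁻¹ where J is a Jordan canonical form, so e^{tA} = P · e^{tJ} · P⁻¹, and e^{tJ} can be computed block-by-block.

A has Jordan form
J =
  [-5,  1, 0]
  [ 0, -5, 0]
  [ 0,  0, 5]
(up to reordering of blocks).

Per-block formulas:
  For a 2×2 Jordan block J_2(-5): exp(t · J_2(-5)) = e^(-5t)·(I + t·N), where N is the 2×2 nilpotent shift.
  For a 1×1 block at λ = 5: exp(t · [5]) = [e^(5t)].

After assembling e^{tJ} and conjugating by P, we get:

e^{tA} =
  [-t*exp(-5*t) + exp(-5*t), 0, t*exp(-5*t)]
  [t*exp(-5*t), exp(5*t), -t*exp(-5*t) + exp(5*t) - exp(-5*t)]
  [-t*exp(-5*t), 0, t*exp(-5*t) + exp(-5*t)]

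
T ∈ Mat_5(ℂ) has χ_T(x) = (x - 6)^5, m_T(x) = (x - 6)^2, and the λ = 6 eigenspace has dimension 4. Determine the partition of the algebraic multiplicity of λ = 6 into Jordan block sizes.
Block sizes for λ = 6: [2, 1, 1, 1]

Step 1 — from the characteristic polynomial, algebraic multiplicity of λ = 6 is 5. From dim ker(T − (6)·I) = 4, there are exactly 4 Jordan blocks for λ = 6.
Step 2 — from the minimal polynomial, the factor (x − 6)^2 tells us the largest block for λ = 6 has size 2.
Step 3 — with total size 5, 4 blocks, and largest block 2, the block sizes (in nonincreasing order) are [2, 1, 1, 1].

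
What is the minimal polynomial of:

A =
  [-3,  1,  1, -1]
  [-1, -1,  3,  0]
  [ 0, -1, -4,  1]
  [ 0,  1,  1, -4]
x^3 + 9*x^2 + 27*x + 27

The characteristic polynomial is χ_A(x) = (x + 3)^4, so the eigenvalues are known. The minimal polynomial is
  m_A(x) = Π_λ (x − λ)^{k_λ}
where k_λ is the size of the *largest* Jordan block for λ (equivalently, the smallest k with (A − λI)^k v = 0 for every generalised eigenvector v of λ).

  λ = -3: largest Jordan block has size 3, contributing (x + 3)^3

So m_A(x) = (x + 3)^3 = x^3 + 9*x^2 + 27*x + 27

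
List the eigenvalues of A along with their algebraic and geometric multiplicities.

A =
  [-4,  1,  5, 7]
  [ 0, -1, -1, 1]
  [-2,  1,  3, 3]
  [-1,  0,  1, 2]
λ = 0: alg = 4, geom = 2

Step 1 — factor the characteristic polynomial to read off the algebraic multiplicities:
  χ_A(x) = x^4

Step 2 — compute geometric multiplicities via the rank-nullity identity g(λ) = n − rank(A − λI):
  rank(A − (0)·I) = 2, so dim ker(A − (0)·I) = n − 2 = 2

Summary:
  λ = 0: algebraic multiplicity = 4, geometric multiplicity = 2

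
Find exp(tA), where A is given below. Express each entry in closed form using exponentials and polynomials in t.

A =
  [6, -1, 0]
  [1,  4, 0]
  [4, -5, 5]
e^{tA} =
  [t*exp(5*t) + exp(5*t), -t*exp(5*t), 0]
  [t*exp(5*t), -t*exp(5*t) + exp(5*t), 0]
  [-t^2*exp(5*t)/2 + 4*t*exp(5*t), t^2*exp(5*t)/2 - 5*t*exp(5*t), exp(5*t)]

Strategy: write A = P · J · P⁻¹ where J is a Jordan canonical form, so e^{tA} = P · e^{tJ} · P⁻¹, and e^{tJ} can be computed block-by-block.

A has Jordan form
J =
  [5, 1, 0]
  [0, 5, 1]
  [0, 0, 5]
(up to reordering of blocks).

Per-block formulas:
  For a 3×3 Jordan block J_3(5): exp(t · J_3(5)) = e^(5t)·(I + t·N + (t^2/2)·N^2), where N is the 3×3 nilpotent shift.

After assembling e^{tJ} and conjugating by P, we get:

e^{tA} =
  [t*exp(5*t) + exp(5*t), -t*exp(5*t), 0]
  [t*exp(5*t), -t*exp(5*t) + exp(5*t), 0]
  [-t^2*exp(5*t)/2 + 4*t*exp(5*t), t^2*exp(5*t)/2 - 5*t*exp(5*t), exp(5*t)]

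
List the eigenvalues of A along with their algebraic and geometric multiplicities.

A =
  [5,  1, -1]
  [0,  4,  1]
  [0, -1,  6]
λ = 5: alg = 3, geom = 2

Step 1 — factor the characteristic polynomial to read off the algebraic multiplicities:
  χ_A(x) = (x - 5)^3

Step 2 — compute geometric multiplicities via the rank-nullity identity g(λ) = n − rank(A − λI):
  rank(A − (5)·I) = 1, so dim ker(A − (5)·I) = n − 1 = 2

Summary:
  λ = 5: algebraic multiplicity = 3, geometric multiplicity = 2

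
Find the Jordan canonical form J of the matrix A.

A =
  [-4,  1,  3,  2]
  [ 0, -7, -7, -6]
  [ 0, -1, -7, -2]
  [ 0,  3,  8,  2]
J_3(-4) ⊕ J_1(-4)

The characteristic polynomial is
  det(x·I − A) = x^4 + 16*x^3 + 96*x^2 + 256*x + 256 = (x + 4)^4

Eigenvalues and multiplicities (the geometric multiplicity of λ is n − rank(A − λI), which equals the number of Jordan blocks for λ):
  λ = -4: algebraic multiplicity = 4, geometric multiplicity = 2

Determining the block sizes for each eigenvalue:
  λ = -4: with am = 4 and gm = 2, the partition is not yet determined (e.g. several partitions of 4 into 2 parts exist). Let N = A − (-4)·I. Computing rank(N^1) = 2, rank(N^2) = 1, rank(N^3) = 0; the number of blocks of size ≥ j is rank(N^{j−1}) − rank(N^j), giving [2, 1, 1]. So we have 1 block(s) of size 3, 1 block(s) of size 1 → block sizes [3, 1]

Assembling the blocks gives a Jordan form
J =
  [-4,  1,  0,  0]
  [ 0, -4,  1,  0]
  [ 0,  0, -4,  0]
  [ 0,  0,  0, -4]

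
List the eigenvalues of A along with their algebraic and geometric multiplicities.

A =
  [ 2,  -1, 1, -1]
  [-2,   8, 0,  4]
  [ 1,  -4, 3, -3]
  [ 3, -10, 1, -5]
λ = 2: alg = 4, geom = 2

Step 1 — factor the characteristic polynomial to read off the algebraic multiplicities:
  χ_A(x) = (x - 2)^4

Step 2 — compute geometric multiplicities via the rank-nullity identity g(λ) = n − rank(A − λI):
  rank(A − (2)·I) = 2, so dim ker(A − (2)·I) = n − 2 = 2

Summary:
  λ = 2: algebraic multiplicity = 4, geometric multiplicity = 2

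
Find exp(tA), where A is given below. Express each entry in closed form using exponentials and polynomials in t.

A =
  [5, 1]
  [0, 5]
e^{tA} =
  [exp(5*t), t*exp(5*t)]
  [0, exp(5*t)]

Strategy: write A = P · J · P⁻¹ where J is a Jordan canonical form, so e^{tA} = P · e^{tJ} · P⁻¹, and e^{tJ} can be computed block-by-block.

A has Jordan form
J =
  [5, 1]
  [0, 5]
(up to reordering of blocks).

Per-block formulas:
  For a 2×2 Jordan block J_2(5): exp(t · J_2(5)) = e^(5t)·(I + t·N), where N is the 2×2 nilpotent shift.

After assembling e^{tJ} and conjugating by P, we get:

e^{tA} =
  [exp(5*t), t*exp(5*t)]
  [0, exp(5*t)]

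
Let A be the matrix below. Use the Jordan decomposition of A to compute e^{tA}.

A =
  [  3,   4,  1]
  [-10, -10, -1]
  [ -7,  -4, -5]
e^{tA} =
  [t^2*exp(-4*t) + 7*t*exp(-4*t) + exp(-4*t), 4*t*exp(-4*t), t^2*exp(-4*t) + t*exp(-4*t)]
  [-3*t^2*exp(-4*t)/2 - 10*t*exp(-4*t), -6*t*exp(-4*t) + exp(-4*t), -3*t^2*exp(-4*t)/2 - t*exp(-4*t)]
  [-t^2*exp(-4*t) - 7*t*exp(-4*t), -4*t*exp(-4*t), -t^2*exp(-4*t) - t*exp(-4*t) + exp(-4*t)]

Strategy: write A = P · J · P⁻¹ where J is a Jordan canonical form, so e^{tA} = P · e^{tJ} · P⁻¹, and e^{tJ} can be computed block-by-block.

A has Jordan form
J =
  [-4,  1,  0]
  [ 0, -4,  1]
  [ 0,  0, -4]
(up to reordering of blocks).

Per-block formulas:
  For a 3×3 Jordan block J_3(-4): exp(t · J_3(-4)) = e^(-4t)·(I + t·N + (t^2/2)·N^2), where N is the 3×3 nilpotent shift.

After assembling e^{tJ} and conjugating by P, we get:

e^{tA} =
  [t^2*exp(-4*t) + 7*t*exp(-4*t) + exp(-4*t), 4*t*exp(-4*t), t^2*exp(-4*t) + t*exp(-4*t)]
  [-3*t^2*exp(-4*t)/2 - 10*t*exp(-4*t), -6*t*exp(-4*t) + exp(-4*t), -3*t^2*exp(-4*t)/2 - t*exp(-4*t)]
  [-t^2*exp(-4*t) - 7*t*exp(-4*t), -4*t*exp(-4*t), -t^2*exp(-4*t) - t*exp(-4*t) + exp(-4*t)]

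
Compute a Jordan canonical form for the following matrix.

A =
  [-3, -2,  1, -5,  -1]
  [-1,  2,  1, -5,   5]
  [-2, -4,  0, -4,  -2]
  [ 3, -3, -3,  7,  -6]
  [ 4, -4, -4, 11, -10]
J_2(-2) ⊕ J_1(-2) ⊕ J_1(1) ⊕ J_1(1)

The characteristic polynomial is
  det(x·I − A) = x^5 + 4*x^4 + x^3 - 10*x^2 - 4*x + 8 = (x - 1)^2*(x + 2)^3

Eigenvalues and multiplicities (the geometric multiplicity of λ is n − rank(A − λI), which equals the number of Jordan blocks for λ):
  λ = -2: algebraic multiplicity = 3, geometric multiplicity = 2
  λ = 1: algebraic multiplicity = 2, geometric multiplicity = 2

Determining the block sizes for each eigenvalue:
  λ = -2: 2 blocks summing to 3 forces exactly one block of size 2 and the rest size 1 → block sizes [2, 1]
  λ = 1: gm = am = 2, so every block has size 1 → block sizes [1, 1]

Assembling the blocks gives a Jordan form
J =
  [-2,  1,  0, 0, 0]
  [ 0, -2,  0, 0, 0]
  [ 0,  0, -2, 0, 0]
  [ 0,  0,  0, 1, 0]
  [ 0,  0,  0, 0, 1]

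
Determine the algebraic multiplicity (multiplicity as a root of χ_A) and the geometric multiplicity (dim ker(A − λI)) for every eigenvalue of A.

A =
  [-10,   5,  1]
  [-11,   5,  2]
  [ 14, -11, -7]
λ = -4: alg = 3, geom = 1

Step 1 — factor the characteristic polynomial to read off the algebraic multiplicities:
  χ_A(x) = (x + 4)^3

Step 2 — compute geometric multiplicities via the rank-nullity identity g(λ) = n − rank(A − λI):
  rank(A − (-4)·I) = 2, so dim ker(A − (-4)·I) = n − 2 = 1

Summary:
  λ = -4: algebraic multiplicity = 3, geometric multiplicity = 1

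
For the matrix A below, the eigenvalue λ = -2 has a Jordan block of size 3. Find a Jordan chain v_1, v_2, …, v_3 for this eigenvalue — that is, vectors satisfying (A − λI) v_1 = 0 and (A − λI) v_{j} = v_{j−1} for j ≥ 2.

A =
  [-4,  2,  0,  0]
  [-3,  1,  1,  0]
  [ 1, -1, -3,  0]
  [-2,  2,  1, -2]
A Jordan chain for λ = -2 of length 3:
v_1 = (-2, -2, 0, -1)ᵀ
v_2 = (-2, -3, 1, -2)ᵀ
v_3 = (1, 0, 0, 0)ᵀ

Let N = A − (-2)·I. We want v_3 with N^3 v_3 = 0 but N^2 v_3 ≠ 0; then v_{j-1} := N · v_j for j = 3, …, 2.

Pick v_3 = (1, 0, 0, 0)ᵀ.
Then v_2 = N · v_3 = (-2, -3, 1, -2)ᵀ.
Then v_1 = N · v_2 = (-2, -2, 0, -1)ᵀ.

Sanity check: (A − (-2)·I) v_1 = (0, 0, 0, 0)ᵀ = 0. ✓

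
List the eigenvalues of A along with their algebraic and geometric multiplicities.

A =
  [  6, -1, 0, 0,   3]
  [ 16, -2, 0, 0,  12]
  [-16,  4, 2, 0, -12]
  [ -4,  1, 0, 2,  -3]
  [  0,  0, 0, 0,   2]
λ = 2: alg = 5, geom = 4

Step 1 — factor the characteristic polynomial to read off the algebraic multiplicities:
  χ_A(x) = (x - 2)^5

Step 2 — compute geometric multiplicities via the rank-nullity identity g(λ) = n − rank(A − λI):
  rank(A − (2)·I) = 1, so dim ker(A − (2)·I) = n − 1 = 4

Summary:
  λ = 2: algebraic multiplicity = 5, geometric multiplicity = 4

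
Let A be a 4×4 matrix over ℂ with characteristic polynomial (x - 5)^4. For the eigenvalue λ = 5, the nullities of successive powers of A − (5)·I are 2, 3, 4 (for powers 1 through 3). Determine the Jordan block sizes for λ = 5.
Block sizes for λ = 5: [3, 1]

From the dimensions of kernels of powers, the number of Jordan blocks of size at least j is d_j − d_{j−1} where d_j = dim ker(N^j) (with d_0 = 0). Computing the differences gives [2, 1, 1].
The number of blocks of size exactly k is (#blocks of size ≥ k) − (#blocks of size ≥ k + 1), so the partition is: 1 block(s) of size 1, 1 block(s) of size 3.
In nonincreasing order the block sizes are [3, 1].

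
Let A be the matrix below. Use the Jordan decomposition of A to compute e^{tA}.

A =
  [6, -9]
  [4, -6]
e^{tA} =
  [6*t + 1, -9*t]
  [4*t, 1 - 6*t]

Strategy: write A = P · J · P⁻¹ where J is a Jordan canonical form, so e^{tA} = P · e^{tJ} · P⁻¹, and e^{tJ} can be computed block-by-block.

A has Jordan form
J =
  [0, 1]
  [0, 0]
(up to reordering of blocks).

Per-block formulas:
  For a 2×2 Jordan block J_2(0): exp(t · J_2(0)) = e^(0t)·(I + t·N), where N is the 2×2 nilpotent shift.

After assembling e^{tJ} and conjugating by P, we get:

e^{tA} =
  [6*t + 1, -9*t]
  [4*t, 1 - 6*t]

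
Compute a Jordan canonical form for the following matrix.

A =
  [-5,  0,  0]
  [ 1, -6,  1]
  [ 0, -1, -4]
J_3(-5)

The characteristic polynomial is
  det(x·I − A) = x^3 + 15*x^2 + 75*x + 125 = (x + 5)^3

Eigenvalues and multiplicities (the geometric multiplicity of λ is n − rank(A − λI), which equals the number of Jordan blocks for λ):
  λ = -5: algebraic multiplicity = 3, geometric multiplicity = 1

Determining the block sizes for each eigenvalue:
  λ = -5: one block (gm = 1), so the single block has size am = 3 → block sizes [3]

Assembling the blocks gives a Jordan form
J =
  [-5,  1,  0]
  [ 0, -5,  1]
  [ 0,  0, -5]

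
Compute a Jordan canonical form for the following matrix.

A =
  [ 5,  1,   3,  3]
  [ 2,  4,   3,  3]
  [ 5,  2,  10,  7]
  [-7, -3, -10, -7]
J_2(3) ⊕ J_2(3)

The characteristic polynomial is
  det(x·I − A) = x^4 - 12*x^3 + 54*x^2 - 108*x + 81 = (x - 3)^4

Eigenvalues and multiplicities (the geometric multiplicity of λ is n − rank(A − λI), which equals the number of Jordan blocks for λ):
  λ = 3: algebraic multiplicity = 4, geometric multiplicity = 2

Determining the block sizes for each eigenvalue:
  λ = 3: with am = 4 and gm = 2, the partition is not yet determined (e.g. several partitions of 4 into 2 parts exist). Let N = A − (3)·I. Computing rank(N^1) = 2, rank(N^2) = 0; the number of blocks of size ≥ j is rank(N^{j−1}) − rank(N^j), giving [2, 2]. So we have 2 block(s) of size 2 → block sizes [2, 2]

Assembling the blocks gives a Jordan form
J =
  [3, 1, 0, 0]
  [0, 3, 0, 0]
  [0, 0, 3, 1]
  [0, 0, 0, 3]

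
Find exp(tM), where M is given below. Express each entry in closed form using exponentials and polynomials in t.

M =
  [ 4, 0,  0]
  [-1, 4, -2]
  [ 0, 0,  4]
e^{tM} =
  [exp(4*t), 0, 0]
  [-t*exp(4*t), exp(4*t), -2*t*exp(4*t)]
  [0, 0, exp(4*t)]

Strategy: write M = P · J · P⁻¹ where J is a Jordan canonical form, so e^{tM} = P · e^{tJ} · P⁻¹, and e^{tJ} can be computed block-by-block.

M has Jordan form
J =
  [4, 1, 0]
  [0, 4, 0]
  [0, 0, 4]
(up to reordering of blocks).

Per-block formulas:
  For a 1×1 block at λ = 4: exp(t · [4]) = [e^(4t)].
  For a 2×2 Jordan block J_2(4): exp(t · J_2(4)) = e^(4t)·(I + t·N), where N is the 2×2 nilpotent shift.

After assembling e^{tJ} and conjugating by P, we get:

e^{tM} =
  [exp(4*t), 0, 0]
  [-t*exp(4*t), exp(4*t), -2*t*exp(4*t)]
  [0, 0, exp(4*t)]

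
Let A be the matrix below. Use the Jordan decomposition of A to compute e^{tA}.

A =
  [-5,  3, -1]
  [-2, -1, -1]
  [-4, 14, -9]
e^{tA} =
  [-t^2*exp(-5*t) + exp(-5*t), -t^2*exp(-5*t) + 3*t*exp(-5*t), t^2*exp(-5*t)/2 - t*exp(-5*t)]
  [-2*t^2*exp(-5*t) - 2*t*exp(-5*t), -2*t^2*exp(-5*t) + 4*t*exp(-5*t) + exp(-5*t), t^2*exp(-5*t) - t*exp(-5*t)]
  [-6*t^2*exp(-5*t) - 4*t*exp(-5*t), -6*t^2*exp(-5*t) + 14*t*exp(-5*t), 3*t^2*exp(-5*t) - 4*t*exp(-5*t) + exp(-5*t)]

Strategy: write A = P · J · P⁻¹ where J is a Jordan canonical form, so e^{tA} = P · e^{tJ} · P⁻¹, and e^{tJ} can be computed block-by-block.

A has Jordan form
J =
  [-5,  1,  0]
  [ 0, -5,  1]
  [ 0,  0, -5]
(up to reordering of blocks).

Per-block formulas:
  For a 3×3 Jordan block J_3(-5): exp(t · J_3(-5)) = e^(-5t)·(I + t·N + (t^2/2)·N^2), where N is the 3×3 nilpotent shift.

After assembling e^{tJ} and conjugating by P, we get:

e^{tA} =
  [-t^2*exp(-5*t) + exp(-5*t), -t^2*exp(-5*t) + 3*t*exp(-5*t), t^2*exp(-5*t)/2 - t*exp(-5*t)]
  [-2*t^2*exp(-5*t) - 2*t*exp(-5*t), -2*t^2*exp(-5*t) + 4*t*exp(-5*t) + exp(-5*t), t^2*exp(-5*t) - t*exp(-5*t)]
  [-6*t^2*exp(-5*t) - 4*t*exp(-5*t), -6*t^2*exp(-5*t) + 14*t*exp(-5*t), 3*t^2*exp(-5*t) - 4*t*exp(-5*t) + exp(-5*t)]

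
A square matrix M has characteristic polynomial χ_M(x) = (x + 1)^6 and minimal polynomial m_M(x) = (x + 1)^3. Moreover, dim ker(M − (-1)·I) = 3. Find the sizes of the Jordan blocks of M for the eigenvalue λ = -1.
Block sizes for λ = -1: [3, 2, 1]

Step 1 — from the characteristic polynomial, algebraic multiplicity of λ = -1 is 6. From dim ker(M − (-1)·I) = 3, there are exactly 3 Jordan blocks for λ = -1.
Step 2 — from the minimal polynomial, the factor (x + 1)^3 tells us the largest block for λ = -1 has size 3.
Step 3 — with total size 6, 3 blocks, and largest block 3, the block sizes (in nonincreasing order) are [3, 2, 1].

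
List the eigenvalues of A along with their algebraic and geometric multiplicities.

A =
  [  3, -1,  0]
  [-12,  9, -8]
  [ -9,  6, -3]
λ = 3: alg = 3, geom = 1

Step 1 — factor the characteristic polynomial to read off the algebraic multiplicities:
  χ_A(x) = (x - 3)^3

Step 2 — compute geometric multiplicities via the rank-nullity identity g(λ) = n − rank(A − λI):
  rank(A − (3)·I) = 2, so dim ker(A − (3)·I) = n − 2 = 1

Summary:
  λ = 3: algebraic multiplicity = 3, geometric multiplicity = 1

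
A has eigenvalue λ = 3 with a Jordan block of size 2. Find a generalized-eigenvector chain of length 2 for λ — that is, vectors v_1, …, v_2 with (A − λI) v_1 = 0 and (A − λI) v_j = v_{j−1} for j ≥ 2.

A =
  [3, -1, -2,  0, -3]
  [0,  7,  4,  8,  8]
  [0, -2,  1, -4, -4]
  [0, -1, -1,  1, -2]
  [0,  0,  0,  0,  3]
A Jordan chain for λ = 3 of length 2:
v_1 = (-1, 4, -2, -1, 0)ᵀ
v_2 = (0, 1, 0, 0, 0)ᵀ

Let N = A − (3)·I. We want v_2 with N^2 v_2 = 0 but N^1 v_2 ≠ 0; then v_{j-1} := N · v_j for j = 2, …, 2.

Pick v_2 = (0, 1, 0, 0, 0)ᵀ.
Then v_1 = N · v_2 = (-1, 4, -2, -1, 0)ᵀ.

Sanity check: (A − (3)·I) v_1 = (0, 0, 0, 0, 0)ᵀ = 0. ✓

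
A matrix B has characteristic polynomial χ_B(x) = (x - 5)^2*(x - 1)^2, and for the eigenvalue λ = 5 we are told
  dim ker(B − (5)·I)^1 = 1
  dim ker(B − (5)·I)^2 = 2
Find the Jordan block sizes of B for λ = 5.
Block sizes for λ = 5: [2]

From the dimensions of kernels of powers, the number of Jordan blocks of size at least j is d_j − d_{j−1} where d_j = dim ker(N^j) (with d_0 = 0). Computing the differences gives [1, 1].
The number of blocks of size exactly k is (#blocks of size ≥ k) − (#blocks of size ≥ k + 1), so the partition is: 1 block(s) of size 2.
In nonincreasing order the block sizes are [2].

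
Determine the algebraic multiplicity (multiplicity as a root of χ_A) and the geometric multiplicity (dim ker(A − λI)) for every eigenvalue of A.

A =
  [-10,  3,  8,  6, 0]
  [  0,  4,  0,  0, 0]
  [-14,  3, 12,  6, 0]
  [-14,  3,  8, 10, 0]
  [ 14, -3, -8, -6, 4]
λ = 4: alg = 5, geom = 4

Step 1 — factor the characteristic polynomial to read off the algebraic multiplicities:
  χ_A(x) = (x - 4)^5

Step 2 — compute geometric multiplicities via the rank-nullity identity g(λ) = n − rank(A − λI):
  rank(A − (4)·I) = 1, so dim ker(A − (4)·I) = n − 1 = 4

Summary:
  λ = 4: algebraic multiplicity = 5, geometric multiplicity = 4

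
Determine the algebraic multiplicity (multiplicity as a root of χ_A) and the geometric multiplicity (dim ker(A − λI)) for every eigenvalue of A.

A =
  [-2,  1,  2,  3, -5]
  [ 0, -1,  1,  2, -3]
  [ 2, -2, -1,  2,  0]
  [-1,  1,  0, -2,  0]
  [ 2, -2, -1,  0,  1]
λ = -1: alg = 5, geom = 2

Step 1 — factor the characteristic polynomial to read off the algebraic multiplicities:
  χ_A(x) = (x + 1)^5

Step 2 — compute geometric multiplicities via the rank-nullity identity g(λ) = n − rank(A − λI):
  rank(A − (-1)·I) = 3, so dim ker(A − (-1)·I) = n − 3 = 2

Summary:
  λ = -1: algebraic multiplicity = 5, geometric multiplicity = 2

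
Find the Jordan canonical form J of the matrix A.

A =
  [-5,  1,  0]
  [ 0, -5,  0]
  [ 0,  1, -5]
J_2(-5) ⊕ J_1(-5)

The characteristic polynomial is
  det(x·I − A) = x^3 + 15*x^2 + 75*x + 125 = (x + 5)^3

Eigenvalues and multiplicities (the geometric multiplicity of λ is n − rank(A − λI), which equals the number of Jordan blocks for λ):
  λ = -5: algebraic multiplicity = 3, geometric multiplicity = 2

Determining the block sizes for each eigenvalue:
  λ = -5: 2 blocks summing to 3 forces exactly one block of size 2 and the rest size 1 → block sizes [2, 1]

Assembling the blocks gives a Jordan form
J =
  [-5,  1,  0]
  [ 0, -5,  0]
  [ 0,  0, -5]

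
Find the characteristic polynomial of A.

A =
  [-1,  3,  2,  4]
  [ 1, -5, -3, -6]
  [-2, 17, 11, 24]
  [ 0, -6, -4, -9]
x^4 + 4*x^3 + 6*x^2 + 4*x + 1

Expanding det(x·I − A) (e.g. by cofactor expansion or by noting that A is similar to its Jordan form J, which has the same characteristic polynomial as A) gives
  χ_A(x) = x^4 + 4*x^3 + 6*x^2 + 4*x + 1
which factors as (x + 1)^4. The eigenvalues (with algebraic multiplicities) are λ = -1 with multiplicity 4.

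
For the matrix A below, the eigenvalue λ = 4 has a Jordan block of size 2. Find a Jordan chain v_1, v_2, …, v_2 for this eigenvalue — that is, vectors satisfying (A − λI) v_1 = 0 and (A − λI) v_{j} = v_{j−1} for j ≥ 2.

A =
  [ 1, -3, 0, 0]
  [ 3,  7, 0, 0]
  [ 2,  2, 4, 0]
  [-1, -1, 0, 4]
A Jordan chain for λ = 4 of length 2:
v_1 = (-3, 3, 2, -1)ᵀ
v_2 = (1, 0, 0, 0)ᵀ

Let N = A − (4)·I. We want v_2 with N^2 v_2 = 0 but N^1 v_2 ≠ 0; then v_{j-1} := N · v_j for j = 2, …, 2.

Pick v_2 = (1, 0, 0, 0)ᵀ.
Then v_1 = N · v_2 = (-3, 3, 2, -1)ᵀ.

Sanity check: (A − (4)·I) v_1 = (0, 0, 0, 0)ᵀ = 0. ✓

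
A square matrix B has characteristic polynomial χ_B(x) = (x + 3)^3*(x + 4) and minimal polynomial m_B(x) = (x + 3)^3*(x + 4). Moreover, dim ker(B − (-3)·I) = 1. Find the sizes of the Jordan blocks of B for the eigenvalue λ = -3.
Block sizes for λ = -3: [3]

Step 1 — from the characteristic polynomial, algebraic multiplicity of λ = -3 is 3. From dim ker(B − (-3)·I) = 1, there are exactly 1 Jordan blocks for λ = -3.
Step 2 — from the minimal polynomial, the factor (x + 3)^3 tells us the largest block for λ = -3 has size 3.
Step 3 — with total size 3, 1 blocks, and largest block 3, the block sizes (in nonincreasing order) are [3].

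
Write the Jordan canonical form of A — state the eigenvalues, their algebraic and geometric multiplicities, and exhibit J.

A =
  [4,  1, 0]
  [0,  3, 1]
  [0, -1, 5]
J_3(4)

The characteristic polynomial is
  det(x·I − A) = x^3 - 12*x^2 + 48*x - 64 = (x - 4)^3

Eigenvalues and multiplicities (the geometric multiplicity of λ is n − rank(A − λI), which equals the number of Jordan blocks for λ):
  λ = 4: algebraic multiplicity = 3, geometric multiplicity = 1

Determining the block sizes for each eigenvalue:
  λ = 4: one block (gm = 1), so the single block has size am = 3 → block sizes [3]

Assembling the blocks gives a Jordan form
J =
  [4, 1, 0]
  [0, 4, 1]
  [0, 0, 4]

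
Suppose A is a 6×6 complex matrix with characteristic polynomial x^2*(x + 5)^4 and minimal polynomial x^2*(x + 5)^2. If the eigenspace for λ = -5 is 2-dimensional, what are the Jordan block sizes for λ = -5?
Block sizes for λ = -5: [2, 2]

Step 1 — from the characteristic polynomial, algebraic multiplicity of λ = -5 is 4. From dim ker(A − (-5)·I) = 2, there are exactly 2 Jordan blocks for λ = -5.
Step 2 — from the minimal polynomial, the factor (x + 5)^2 tells us the largest block for λ = -5 has size 2.
Step 3 — with total size 4, 2 blocks, and largest block 2, the block sizes (in nonincreasing order) are [2, 2].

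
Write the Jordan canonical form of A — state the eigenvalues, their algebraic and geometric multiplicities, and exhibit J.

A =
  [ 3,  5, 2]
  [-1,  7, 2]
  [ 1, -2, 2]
J_3(4)

The characteristic polynomial is
  det(x·I − A) = x^3 - 12*x^2 + 48*x - 64 = (x - 4)^3

Eigenvalues and multiplicities (the geometric multiplicity of λ is n − rank(A − λI), which equals the number of Jordan blocks for λ):
  λ = 4: algebraic multiplicity = 3, geometric multiplicity = 1

Determining the block sizes for each eigenvalue:
  λ = 4: one block (gm = 1), so the single block has size am = 3 → block sizes [3]

Assembling the blocks gives a Jordan form
J =
  [4, 1, 0]
  [0, 4, 1]
  [0, 0, 4]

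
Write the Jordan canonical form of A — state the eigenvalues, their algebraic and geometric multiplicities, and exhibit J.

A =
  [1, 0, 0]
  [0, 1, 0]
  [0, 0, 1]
J_1(1) ⊕ J_1(1) ⊕ J_1(1)

The characteristic polynomial is
  det(x·I − A) = x^3 - 3*x^2 + 3*x - 1 = (x - 1)^3

Eigenvalues and multiplicities (the geometric multiplicity of λ is n − rank(A − λI), which equals the number of Jordan blocks for λ):
  λ = 1: algebraic multiplicity = 3, geometric multiplicity = 3

Determining the block sizes for each eigenvalue:
  λ = 1: gm = am = 3, so every block has size 1 → block sizes [1, 1, 1]

Assembling the blocks gives a Jordan form
J =
  [1, 0, 0]
  [0, 1, 0]
  [0, 0, 1]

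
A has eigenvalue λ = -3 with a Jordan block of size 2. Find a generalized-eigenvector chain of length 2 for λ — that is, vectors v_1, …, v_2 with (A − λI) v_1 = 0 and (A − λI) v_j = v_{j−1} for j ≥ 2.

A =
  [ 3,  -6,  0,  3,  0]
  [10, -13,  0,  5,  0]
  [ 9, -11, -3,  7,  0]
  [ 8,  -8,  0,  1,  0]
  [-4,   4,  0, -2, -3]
A Jordan chain for λ = -3 of length 2:
v_1 = (6, 10, 9, 8, -4)ᵀ
v_2 = (1, 0, 0, 0, 0)ᵀ

Let N = A − (-3)·I. We want v_2 with N^2 v_2 = 0 but N^1 v_2 ≠ 0; then v_{j-1} := N · v_j for j = 2, …, 2.

Pick v_2 = (1, 0, 0, 0, 0)ᵀ.
Then v_1 = N · v_2 = (6, 10, 9, 8, -4)ᵀ.

Sanity check: (A − (-3)·I) v_1 = (0, 0, 0, 0, 0)ᵀ = 0. ✓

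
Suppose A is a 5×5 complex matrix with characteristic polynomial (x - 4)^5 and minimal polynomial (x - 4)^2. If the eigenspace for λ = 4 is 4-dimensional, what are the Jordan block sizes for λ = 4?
Block sizes for λ = 4: [2, 1, 1, 1]

Step 1 — from the characteristic polynomial, algebraic multiplicity of λ = 4 is 5. From dim ker(A − (4)·I) = 4, there are exactly 4 Jordan blocks for λ = 4.
Step 2 — from the minimal polynomial, the factor (x − 4)^2 tells us the largest block for λ = 4 has size 2.
Step 3 — with total size 5, 4 blocks, and largest block 2, the block sizes (in nonincreasing order) are [2, 1, 1, 1].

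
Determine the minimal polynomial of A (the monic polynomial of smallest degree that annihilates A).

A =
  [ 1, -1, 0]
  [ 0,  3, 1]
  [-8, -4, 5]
x^3 - 9*x^2 + 27*x - 27

The characteristic polynomial is χ_A(x) = (x - 3)^3, so the eigenvalues are known. The minimal polynomial is
  m_A(x) = Π_λ (x − λ)^{k_λ}
where k_λ is the size of the *largest* Jordan block for λ (equivalently, the smallest k with (A − λI)^k v = 0 for every generalised eigenvector v of λ).

  λ = 3: largest Jordan block has size 3, contributing (x − 3)^3

So m_A(x) = (x - 3)^3 = x^3 - 9*x^2 + 27*x - 27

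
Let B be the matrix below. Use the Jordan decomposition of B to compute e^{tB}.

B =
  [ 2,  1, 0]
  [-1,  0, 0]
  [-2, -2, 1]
e^{tB} =
  [t*exp(t) + exp(t), t*exp(t), 0]
  [-t*exp(t), -t*exp(t) + exp(t), 0]
  [-2*t*exp(t), -2*t*exp(t), exp(t)]

Strategy: write B = P · J · P⁻¹ where J is a Jordan canonical form, so e^{tB} = P · e^{tJ} · P⁻¹, and e^{tJ} can be computed block-by-block.

B has Jordan form
J =
  [1, 1, 0]
  [0, 1, 0]
  [0, 0, 1]
(up to reordering of blocks).

Per-block formulas:
  For a 1×1 block at λ = 1: exp(t · [1]) = [e^(1t)].
  For a 2×2 Jordan block J_2(1): exp(t · J_2(1)) = e^(1t)·(I + t·N), where N is the 2×2 nilpotent shift.

After assembling e^{tJ} and conjugating by P, we get:

e^{tB} =
  [t*exp(t) + exp(t), t*exp(t), 0]
  [-t*exp(t), -t*exp(t) + exp(t), 0]
  [-2*t*exp(t), -2*t*exp(t), exp(t)]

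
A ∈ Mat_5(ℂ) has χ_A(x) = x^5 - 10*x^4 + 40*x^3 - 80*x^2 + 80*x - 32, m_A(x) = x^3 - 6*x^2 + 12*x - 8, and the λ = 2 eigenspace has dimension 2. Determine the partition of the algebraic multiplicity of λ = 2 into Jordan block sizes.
Block sizes for λ = 2: [3, 2]

Step 1 — from the characteristic polynomial, algebraic multiplicity of λ = 2 is 5. From dim ker(A − (2)·I) = 2, there are exactly 2 Jordan blocks for λ = 2.
Step 2 — from the minimal polynomial, the factor (x − 2)^3 tells us the largest block for λ = 2 has size 3.
Step 3 — with total size 5, 2 blocks, and largest block 3, the block sizes (in nonincreasing order) are [3, 2].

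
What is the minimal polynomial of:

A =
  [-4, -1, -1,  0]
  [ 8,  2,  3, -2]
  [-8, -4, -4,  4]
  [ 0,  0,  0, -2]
x^3 + 6*x^2 + 12*x + 8

The characteristic polynomial is χ_A(x) = (x + 2)^4, so the eigenvalues are known. The minimal polynomial is
  m_A(x) = Π_λ (x − λ)^{k_λ}
where k_λ is the size of the *largest* Jordan block for λ (equivalently, the smallest k with (A − λI)^k v = 0 for every generalised eigenvector v of λ).

  λ = -2: largest Jordan block has size 3, contributing (x + 2)^3

So m_A(x) = (x + 2)^3 = x^3 + 6*x^2 + 12*x + 8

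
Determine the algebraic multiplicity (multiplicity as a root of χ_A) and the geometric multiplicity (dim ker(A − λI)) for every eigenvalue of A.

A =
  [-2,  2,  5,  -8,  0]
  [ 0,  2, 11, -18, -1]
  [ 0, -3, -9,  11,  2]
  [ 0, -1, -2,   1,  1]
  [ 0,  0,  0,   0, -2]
λ = -2: alg = 5, geom = 2

Step 1 — factor the characteristic polynomial to read off the algebraic multiplicities:
  χ_A(x) = (x + 2)^5

Step 2 — compute geometric multiplicities via the rank-nullity identity g(λ) = n − rank(A − λI):
  rank(A − (-2)·I) = 3, so dim ker(A − (-2)·I) = n − 3 = 2

Summary:
  λ = -2: algebraic multiplicity = 5, geometric multiplicity = 2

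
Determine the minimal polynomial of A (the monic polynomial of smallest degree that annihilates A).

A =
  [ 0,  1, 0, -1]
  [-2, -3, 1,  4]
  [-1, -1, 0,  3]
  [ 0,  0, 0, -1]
x^3 + 3*x^2 + 3*x + 1

The characteristic polynomial is χ_A(x) = (x + 1)^4, so the eigenvalues are known. The minimal polynomial is
  m_A(x) = Π_λ (x − λ)^{k_λ}
where k_λ is the size of the *largest* Jordan block for λ (equivalently, the smallest k with (A − λI)^k v = 0 for every generalised eigenvector v of λ).

  λ = -1: largest Jordan block has size 3, contributing (x + 1)^3

So m_A(x) = (x + 1)^3 = x^3 + 3*x^2 + 3*x + 1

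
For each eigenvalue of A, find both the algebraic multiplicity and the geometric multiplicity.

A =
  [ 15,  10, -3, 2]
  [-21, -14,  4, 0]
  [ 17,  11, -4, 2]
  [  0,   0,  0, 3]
λ = -1: alg = 3, geom = 1; λ = 3: alg = 1, geom = 1

Step 1 — factor the characteristic polynomial to read off the algebraic multiplicities:
  χ_A(x) = (x - 3)*(x + 1)^3

Step 2 — compute geometric multiplicities via the rank-nullity identity g(λ) = n − rank(A − λI):
  rank(A − (-1)·I) = 3, so dim ker(A − (-1)·I) = n − 3 = 1
  rank(A − (3)·I) = 3, so dim ker(A − (3)·I) = n − 3 = 1

Summary:
  λ = -1: algebraic multiplicity = 3, geometric multiplicity = 1
  λ = 3: algebraic multiplicity = 1, geometric multiplicity = 1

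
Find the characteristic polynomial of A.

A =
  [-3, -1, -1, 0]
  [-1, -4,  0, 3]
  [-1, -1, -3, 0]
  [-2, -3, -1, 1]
x^4 + 9*x^3 + 30*x^2 + 44*x + 24

Expanding det(x·I − A) (e.g. by cofactor expansion or by noting that A is similar to its Jordan form J, which has the same characteristic polynomial as A) gives
  χ_A(x) = x^4 + 9*x^3 + 30*x^2 + 44*x + 24
which factors as (x + 2)^3*(x + 3). The eigenvalues (with algebraic multiplicities) are λ = -3 with multiplicity 1, λ = -2 with multiplicity 3.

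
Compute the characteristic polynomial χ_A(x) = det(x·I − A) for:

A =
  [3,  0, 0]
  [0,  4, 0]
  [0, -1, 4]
x^3 - 11*x^2 + 40*x - 48

Expanding det(x·I − A) (e.g. by cofactor expansion or by noting that A is similar to its Jordan form J, which has the same characteristic polynomial as A) gives
  χ_A(x) = x^3 - 11*x^2 + 40*x - 48
which factors as (x - 4)^2*(x - 3). The eigenvalues (with algebraic multiplicities) are λ = 3 with multiplicity 1, λ = 4 with multiplicity 2.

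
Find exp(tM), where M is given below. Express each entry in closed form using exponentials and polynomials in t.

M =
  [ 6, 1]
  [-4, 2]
e^{tM} =
  [2*t*exp(4*t) + exp(4*t), t*exp(4*t)]
  [-4*t*exp(4*t), -2*t*exp(4*t) + exp(4*t)]

Strategy: write M = P · J · P⁻¹ where J is a Jordan canonical form, so e^{tM} = P · e^{tJ} · P⁻¹, and e^{tJ} can be computed block-by-block.

M has Jordan form
J =
  [4, 1]
  [0, 4]
(up to reordering of blocks).

Per-block formulas:
  For a 2×2 Jordan block J_2(4): exp(t · J_2(4)) = e^(4t)·(I + t·N), where N is the 2×2 nilpotent shift.

After assembling e^{tJ} and conjugating by P, we get:

e^{tM} =
  [2*t*exp(4*t) + exp(4*t), t*exp(4*t)]
  [-4*t*exp(4*t), -2*t*exp(4*t) + exp(4*t)]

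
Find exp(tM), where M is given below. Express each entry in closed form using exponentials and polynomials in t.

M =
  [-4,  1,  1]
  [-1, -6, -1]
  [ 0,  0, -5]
e^{tM} =
  [t*exp(-5*t) + exp(-5*t), t*exp(-5*t), t*exp(-5*t)]
  [-t*exp(-5*t), -t*exp(-5*t) + exp(-5*t), -t*exp(-5*t)]
  [0, 0, exp(-5*t)]

Strategy: write M = P · J · P⁻¹ where J is a Jordan canonical form, so e^{tM} = P · e^{tJ} · P⁻¹, and e^{tJ} can be computed block-by-block.

M has Jordan form
J =
  [-5,  1,  0]
  [ 0, -5,  0]
  [ 0,  0, -5]
(up to reordering of blocks).

Per-block formulas:
  For a 1×1 block at λ = -5: exp(t · [-5]) = [e^(-5t)].
  For a 2×2 Jordan block J_2(-5): exp(t · J_2(-5)) = e^(-5t)·(I + t·N), where N is the 2×2 nilpotent shift.

After assembling e^{tJ} and conjugating by P, we get:

e^{tM} =
  [t*exp(-5*t) + exp(-5*t), t*exp(-5*t), t*exp(-5*t)]
  [-t*exp(-5*t), -t*exp(-5*t) + exp(-5*t), -t*exp(-5*t)]
  [0, 0, exp(-5*t)]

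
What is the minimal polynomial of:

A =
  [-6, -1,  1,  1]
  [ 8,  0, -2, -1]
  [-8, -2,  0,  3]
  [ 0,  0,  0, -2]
x^2 + 4*x + 4

The characteristic polynomial is χ_A(x) = (x + 2)^4, so the eigenvalues are known. The minimal polynomial is
  m_A(x) = Π_λ (x − λ)^{k_λ}
where k_λ is the size of the *largest* Jordan block for λ (equivalently, the smallest k with (A − λI)^k v = 0 for every generalised eigenvector v of λ).

  λ = -2: largest Jordan block has size 2, contributing (x + 2)^2

So m_A(x) = (x + 2)^2 = x^2 + 4*x + 4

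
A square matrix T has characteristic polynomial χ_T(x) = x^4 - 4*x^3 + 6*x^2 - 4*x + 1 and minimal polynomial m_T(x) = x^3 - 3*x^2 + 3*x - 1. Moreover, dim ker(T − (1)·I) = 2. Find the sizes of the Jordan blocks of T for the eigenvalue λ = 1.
Block sizes for λ = 1: [3, 1]

Step 1 — from the characteristic polynomial, algebraic multiplicity of λ = 1 is 4. From dim ker(T − (1)·I) = 2, there are exactly 2 Jordan blocks for λ = 1.
Step 2 — from the minimal polynomial, the factor (x − 1)^3 tells us the largest block for λ = 1 has size 3.
Step 3 — with total size 4, 2 blocks, and largest block 3, the block sizes (in nonincreasing order) are [3, 1].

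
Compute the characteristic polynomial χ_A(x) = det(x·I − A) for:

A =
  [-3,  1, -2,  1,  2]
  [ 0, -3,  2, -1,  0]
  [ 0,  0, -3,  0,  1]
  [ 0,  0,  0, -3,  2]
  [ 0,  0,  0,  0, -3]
x^5 + 15*x^4 + 90*x^3 + 270*x^2 + 405*x + 243

Expanding det(x·I − A) (e.g. by cofactor expansion or by noting that A is similar to its Jordan form J, which has the same characteristic polynomial as A) gives
  χ_A(x) = x^5 + 15*x^4 + 90*x^3 + 270*x^2 + 405*x + 243
which factors as (x + 3)^5. The eigenvalues (with algebraic multiplicities) are λ = -3 with multiplicity 5.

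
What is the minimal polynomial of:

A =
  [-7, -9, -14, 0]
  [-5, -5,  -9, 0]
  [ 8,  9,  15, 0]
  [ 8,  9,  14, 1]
x^3 - 3*x^2 + 3*x - 1

The characteristic polynomial is χ_A(x) = (x - 1)^4, so the eigenvalues are known. The minimal polynomial is
  m_A(x) = Π_λ (x − λ)^{k_λ}
where k_λ is the size of the *largest* Jordan block for λ (equivalently, the smallest k with (A − λI)^k v = 0 for every generalised eigenvector v of λ).

  λ = 1: largest Jordan block has size 3, contributing (x − 1)^3

So m_A(x) = (x - 1)^3 = x^3 - 3*x^2 + 3*x - 1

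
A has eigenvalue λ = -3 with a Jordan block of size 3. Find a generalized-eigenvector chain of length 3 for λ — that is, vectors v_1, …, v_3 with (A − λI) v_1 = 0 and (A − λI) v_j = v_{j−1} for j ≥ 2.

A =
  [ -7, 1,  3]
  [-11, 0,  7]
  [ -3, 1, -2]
A Jordan chain for λ = -3 of length 3:
v_1 = (-4, -10, -2)ᵀ
v_2 = (-4, -11, -3)ᵀ
v_3 = (1, 0, 0)ᵀ

Let N = A − (-3)·I. We want v_3 with N^3 v_3 = 0 but N^2 v_3 ≠ 0; then v_{j-1} := N · v_j for j = 3, …, 2.

Pick v_3 = (1, 0, 0)ᵀ.
Then v_2 = N · v_3 = (-4, -11, -3)ᵀ.
Then v_1 = N · v_2 = (-4, -10, -2)ᵀ.

Sanity check: (A − (-3)·I) v_1 = (0, 0, 0)ᵀ = 0. ✓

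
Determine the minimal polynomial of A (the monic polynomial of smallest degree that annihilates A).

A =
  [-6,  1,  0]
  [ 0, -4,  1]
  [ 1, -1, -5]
x^3 + 15*x^2 + 75*x + 125

The characteristic polynomial is χ_A(x) = (x + 5)^3, so the eigenvalues are known. The minimal polynomial is
  m_A(x) = Π_λ (x − λ)^{k_λ}
where k_λ is the size of the *largest* Jordan block for λ (equivalently, the smallest k with (A − λI)^k v = 0 for every generalised eigenvector v of λ).

  λ = -5: largest Jordan block has size 3, contributing (x + 5)^3

So m_A(x) = (x + 5)^3 = x^3 + 15*x^2 + 75*x + 125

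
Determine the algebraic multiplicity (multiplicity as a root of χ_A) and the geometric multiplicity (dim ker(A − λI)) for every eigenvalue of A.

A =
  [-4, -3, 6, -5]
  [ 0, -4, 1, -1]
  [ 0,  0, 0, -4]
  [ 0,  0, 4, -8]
λ = -4: alg = 4, geom = 2

Step 1 — factor the characteristic polynomial to read off the algebraic multiplicities:
  χ_A(x) = (x + 4)^4

Step 2 — compute geometric multiplicities via the rank-nullity identity g(λ) = n − rank(A − λI):
  rank(A − (-4)·I) = 2, so dim ker(A − (-4)·I) = n − 2 = 2

Summary:
  λ = -4: algebraic multiplicity = 4, geometric multiplicity = 2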